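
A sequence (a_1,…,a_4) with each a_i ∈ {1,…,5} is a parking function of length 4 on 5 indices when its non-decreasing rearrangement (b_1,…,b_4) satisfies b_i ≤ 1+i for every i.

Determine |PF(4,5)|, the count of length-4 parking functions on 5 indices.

Count = 2·6^3 = 2×216 = 432 (Pollak)
Check (4,4,1,3) → sorted (1,3,4,4): b_i ≤ 1+i ∀i, a PF.

432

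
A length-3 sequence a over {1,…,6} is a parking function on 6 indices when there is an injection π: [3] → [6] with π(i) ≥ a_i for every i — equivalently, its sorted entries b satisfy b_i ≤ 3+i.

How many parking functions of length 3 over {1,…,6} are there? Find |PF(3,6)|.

196

Count = (6−3+1)·(6+1)^(3−1) = 4×49 = 196 [KW]
E.g. (4,5,6) → sorted (4,5,6): b_i ≤ 3+i ∀i, a PF.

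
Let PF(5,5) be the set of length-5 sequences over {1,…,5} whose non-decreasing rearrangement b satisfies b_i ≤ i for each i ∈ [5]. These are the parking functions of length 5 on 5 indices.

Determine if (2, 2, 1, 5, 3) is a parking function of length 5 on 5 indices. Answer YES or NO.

Sorted: b = (1, 2, 2, 3, 5).
  b_1=1 ≤ 1
  b_2=2 ≤ 2
  b_3=2 ≤ 3
  b_4=3 ≤ 4
  b_5=5 ≤ 5
All bounds hold ⇒ YES

YES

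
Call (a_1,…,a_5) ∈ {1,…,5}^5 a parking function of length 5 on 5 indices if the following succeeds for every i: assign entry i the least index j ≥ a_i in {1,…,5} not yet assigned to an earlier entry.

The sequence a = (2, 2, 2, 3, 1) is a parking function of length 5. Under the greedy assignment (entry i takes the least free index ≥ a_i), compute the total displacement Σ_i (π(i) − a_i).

Σπ = 15 ({1..5} each once); Σa = 2+2+2+3+1 = 10; disp = 15−10 = 5.

5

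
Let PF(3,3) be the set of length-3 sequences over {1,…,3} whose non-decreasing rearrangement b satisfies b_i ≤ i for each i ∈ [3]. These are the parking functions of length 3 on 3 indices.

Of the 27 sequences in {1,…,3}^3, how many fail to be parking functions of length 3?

11

|PF| = (3+1−3)·(3+1)^{3−1} = 1×16 = 16 (Pollak)
Example (3,1,3) → sorted (1,3,3): b_2=3>2, not a PF.
So 27 − 16 = 11 fail.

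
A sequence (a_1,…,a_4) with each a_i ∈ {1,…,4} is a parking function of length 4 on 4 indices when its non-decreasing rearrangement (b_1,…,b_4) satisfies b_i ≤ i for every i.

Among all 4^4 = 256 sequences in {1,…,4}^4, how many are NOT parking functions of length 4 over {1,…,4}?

#PF = (5−4)·5^(4−1) = 1 · 125 = 125 (Pollak)
E.g. (3,4,3,3) → sorted (3,3,3,4): b_1=3>1, not a PF.
So 256 − 125 = 131 fail.

131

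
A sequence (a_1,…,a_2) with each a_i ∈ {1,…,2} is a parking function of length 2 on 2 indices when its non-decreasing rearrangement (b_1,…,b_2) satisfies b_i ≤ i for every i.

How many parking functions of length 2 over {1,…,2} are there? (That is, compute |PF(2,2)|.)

3

Count = 1·3^1 = 1×3 = 3 (Konheim–Weiss)
Check (1,2) → sorted (1,2): b_i ≤ i ∀i, a PF.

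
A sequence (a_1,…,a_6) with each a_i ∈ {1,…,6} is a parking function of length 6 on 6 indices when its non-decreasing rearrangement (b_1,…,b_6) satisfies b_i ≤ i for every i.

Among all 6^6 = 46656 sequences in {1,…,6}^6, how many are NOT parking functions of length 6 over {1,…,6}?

|PF(6,6)| = (6−6+1)·(6+1)^(6−1) = 1·16807 = 16807
Example (5,3,4,5,4,6) → sorted (3,4,4,5,5,6): b_1=3>1, not a PF.
6^6 − 16807 = 46656 − 16807 = 29849

29849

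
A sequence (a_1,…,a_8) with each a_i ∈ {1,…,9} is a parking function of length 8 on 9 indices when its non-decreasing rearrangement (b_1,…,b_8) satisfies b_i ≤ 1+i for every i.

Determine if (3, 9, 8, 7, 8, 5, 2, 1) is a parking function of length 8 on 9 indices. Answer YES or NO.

NO

Order a: b = (1, 2, 3, 5, 7, 8, 8, 9).
  b_1=1 ≤ 2
  b_2=2 ≤ 3
  b_3=3 ≤ 4
  b_4=5 ≤ 5
  b_5=7 > 6
  fails at i=5 ⇒ NO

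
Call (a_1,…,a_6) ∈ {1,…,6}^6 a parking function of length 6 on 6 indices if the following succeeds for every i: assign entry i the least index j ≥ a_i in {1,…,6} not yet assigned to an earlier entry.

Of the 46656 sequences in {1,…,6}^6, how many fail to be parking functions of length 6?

Count = (7−6)·7^(6−1) = 1 · 16807 = 16807 [KW]
Example (6,3,6,4,5,5) → sorted (3,4,5,5,6,6): b_1=3>1, not a PF.
Total 46656; non-PF = 46656−16807 = 29849

29849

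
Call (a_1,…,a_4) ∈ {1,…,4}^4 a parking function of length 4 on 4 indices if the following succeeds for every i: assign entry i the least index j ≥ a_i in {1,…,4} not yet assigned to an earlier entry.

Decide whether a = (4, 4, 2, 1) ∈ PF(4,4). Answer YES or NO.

Rearranged: b = (1, 2, 4, 4).
  b_1=1 ≤ 1
  b_2=2 ≤ 2
  b_3=4 > 3
  fails at i=3 ⇒ NO

NO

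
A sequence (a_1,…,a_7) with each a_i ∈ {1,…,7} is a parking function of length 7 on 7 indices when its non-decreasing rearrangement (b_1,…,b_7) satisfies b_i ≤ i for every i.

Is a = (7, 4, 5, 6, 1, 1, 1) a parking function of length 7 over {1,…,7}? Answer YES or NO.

YES

Order a: b = (1, 1, 1, 4, 5, 6, 7).
  b_1=1 ≤ 1
  b_2=1 ≤ 2
  b_3=1 ≤ 3
  b_4=4 ≤ 4
  b_5=5 ≤ 5
  b_6=6 ≤ 6
  b_7=7 ≤ 7
All bounds hold ⇒ YES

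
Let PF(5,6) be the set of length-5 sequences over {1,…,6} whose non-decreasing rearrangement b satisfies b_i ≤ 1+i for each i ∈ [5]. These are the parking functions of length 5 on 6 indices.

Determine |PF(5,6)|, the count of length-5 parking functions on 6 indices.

#PF = (6−5+1)·(6+1)^(5−1) = 2 · 2401 = 4802 (Konheim–Weiss)
Check (2,5,1,2,3) → sorted (1,2,2,3,5): b_i ≤ 1+i ∀i, a PF.

4802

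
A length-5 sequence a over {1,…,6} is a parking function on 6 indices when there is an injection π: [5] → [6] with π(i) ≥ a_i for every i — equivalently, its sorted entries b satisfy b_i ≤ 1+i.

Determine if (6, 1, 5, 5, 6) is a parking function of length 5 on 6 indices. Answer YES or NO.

NO

Rearranged: b = (1, 5, 5, 6, 6).
  b_1=1 ≤ 2
  b_2=5 > 3
  fails at i=2 ⇒ NO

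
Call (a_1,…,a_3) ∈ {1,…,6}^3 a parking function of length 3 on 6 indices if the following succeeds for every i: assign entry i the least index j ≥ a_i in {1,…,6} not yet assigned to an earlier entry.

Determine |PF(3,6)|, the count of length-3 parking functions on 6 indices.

|PF| = (6+1−3)·(6+1)^{3−1} = 4×49 = 196 (Pollak)
E.g. (1,3,4) → sorted (1,3,4): b_i ≤ 3+i ∀i, a PF.

196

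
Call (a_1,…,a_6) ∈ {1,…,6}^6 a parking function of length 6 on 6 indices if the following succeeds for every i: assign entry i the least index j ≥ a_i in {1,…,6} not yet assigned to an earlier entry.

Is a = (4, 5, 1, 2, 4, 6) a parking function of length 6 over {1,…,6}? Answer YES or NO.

Order a: b = (1, 2, 4, 4, 5, 6).
  b_1=1 ≤ 1
  b_2=2 ≤ 2
  b_3=4 > 3
  fails at i=3 ⇒ NO

NO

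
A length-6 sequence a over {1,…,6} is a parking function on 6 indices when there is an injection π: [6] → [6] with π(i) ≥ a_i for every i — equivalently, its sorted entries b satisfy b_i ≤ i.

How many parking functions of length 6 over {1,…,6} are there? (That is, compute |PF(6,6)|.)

16807

Count = (7−6)·7^(6−1) = 1 · 16807 = 16807 [KW]
Check (2,4,3,3,6,1) → sorted (1,2,3,3,4,6): b_i ≤ i ∀i, a PF.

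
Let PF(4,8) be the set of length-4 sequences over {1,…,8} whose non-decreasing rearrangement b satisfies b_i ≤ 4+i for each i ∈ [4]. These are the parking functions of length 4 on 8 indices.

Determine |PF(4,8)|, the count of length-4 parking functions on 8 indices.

3645

|PF(4,8)| = (8+1−4)·(8+1)^{4−1} = 5·729 = 3645
Example (6,7,4,4) → sorted (4,4,6,7): b_i ≤ 4+i ∀i, a PF.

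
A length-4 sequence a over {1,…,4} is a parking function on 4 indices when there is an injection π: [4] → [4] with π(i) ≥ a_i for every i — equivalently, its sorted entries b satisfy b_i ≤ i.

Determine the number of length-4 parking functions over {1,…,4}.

125

|PF(4,4)| = 1·5^3 = 1 · 125 = 125
One tuple (1,1,3,2) → sorted (1,1,2,3): b_i ≤ i ∀i, a PF.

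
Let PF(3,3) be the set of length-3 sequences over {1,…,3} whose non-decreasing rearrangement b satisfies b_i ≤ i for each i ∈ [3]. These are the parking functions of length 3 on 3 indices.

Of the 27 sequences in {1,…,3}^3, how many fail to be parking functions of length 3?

Count = (3−3+1)·(3+1)^(3−1) = 1·16 = 16
E.g. (3,3,3) → sorted (3,3,3): b_1=3>1, not a PF.
3^3 − 16 = 27 − 16 = 11

11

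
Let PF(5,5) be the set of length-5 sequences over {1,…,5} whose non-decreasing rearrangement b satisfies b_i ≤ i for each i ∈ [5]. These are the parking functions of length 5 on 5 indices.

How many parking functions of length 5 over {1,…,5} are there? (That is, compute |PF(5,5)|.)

1296

|PF(5,5)| = 1·6^4 = 1×1296 = 1296 [KW]
Example (2,1,4,3,3) → sorted (1,2,3,3,4): b_i ≤ i ∀i, a PF.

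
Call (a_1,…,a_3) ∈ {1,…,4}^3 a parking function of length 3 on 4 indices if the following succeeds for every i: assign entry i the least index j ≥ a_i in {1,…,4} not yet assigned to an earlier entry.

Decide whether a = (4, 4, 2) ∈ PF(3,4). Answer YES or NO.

Rearranged: b = (2, 4, 4).
  b_1=2 ≤ 2
  b_2=4 > 3
  fails at i=2 ⇒ NO

NO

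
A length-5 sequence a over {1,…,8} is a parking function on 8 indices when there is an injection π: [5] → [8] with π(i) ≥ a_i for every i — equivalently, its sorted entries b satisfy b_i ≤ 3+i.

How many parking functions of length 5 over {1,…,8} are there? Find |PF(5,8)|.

#PF = (9−5)·9^(5−1) = 4 · 6561 = 26244
E.g. (5,3,7,3,6) → sorted (3,3,5,6,7): b_i ≤ 3+i ∀i, a PF.

26244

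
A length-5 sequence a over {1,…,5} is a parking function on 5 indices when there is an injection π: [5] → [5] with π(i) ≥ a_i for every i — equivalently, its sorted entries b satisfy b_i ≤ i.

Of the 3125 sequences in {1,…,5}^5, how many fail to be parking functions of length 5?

1829

|PF| = (5+1−5)·(5+1)^{5−1} = 1·1296 = 1296 [KW]
One tuple (4,2,5,5,1) → sorted (1,2,4,5,5): b_3=4>3, not a PF.
So 3125 − 1296 = 1829 fail.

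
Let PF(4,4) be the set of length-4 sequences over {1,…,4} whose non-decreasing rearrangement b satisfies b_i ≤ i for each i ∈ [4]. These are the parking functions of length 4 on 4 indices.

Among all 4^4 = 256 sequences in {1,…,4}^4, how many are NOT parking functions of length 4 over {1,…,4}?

|PF(4,4)| = (5−4)·5^(4−1) = 1×125 = 125 [KW]
E.g. (4,3,4,3) → sorted (3,3,4,4): b_1=3>1, not a PF.
So 256 − 125 = 131 fail.

131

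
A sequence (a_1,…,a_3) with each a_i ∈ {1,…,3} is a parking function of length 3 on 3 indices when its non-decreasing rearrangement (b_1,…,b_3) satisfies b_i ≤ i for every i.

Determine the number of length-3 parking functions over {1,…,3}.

|PF| = (3−3+1)·(3+1)^(3−1) = 1·16 = 16 (Konheim–Weiss)
Example (1,2,2) → sorted (1,2,2): b_i ≤ i ∀i, a PF.

16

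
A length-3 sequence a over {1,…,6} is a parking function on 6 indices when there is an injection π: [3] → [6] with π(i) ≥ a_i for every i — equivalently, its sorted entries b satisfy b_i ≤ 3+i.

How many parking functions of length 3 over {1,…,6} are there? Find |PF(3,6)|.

|PF(3,6)| = (6+1−3)·(6+1)^{3−1} = 4×49 = 196 [KW]
E.g. (1,6,5) → sorted (1,5,6): b_i ≤ 3+i ∀i, a PF.

196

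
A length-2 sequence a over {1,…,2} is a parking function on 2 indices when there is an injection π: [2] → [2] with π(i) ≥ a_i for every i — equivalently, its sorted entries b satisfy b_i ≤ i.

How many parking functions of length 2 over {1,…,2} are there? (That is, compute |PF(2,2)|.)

3

Count = (2+1−2)·(2+1)^{2−1} = 1·3 = 3
One tuple (1,2) → sorted (1,2): b_i ≤ i ∀i, a PF.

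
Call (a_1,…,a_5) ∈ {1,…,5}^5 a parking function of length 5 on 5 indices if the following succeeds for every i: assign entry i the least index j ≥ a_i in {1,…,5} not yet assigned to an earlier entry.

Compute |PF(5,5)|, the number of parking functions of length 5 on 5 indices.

1296

|PF| = (5+1−5)·(5+1)^{5−1} = 1 · 1296 = 1296 [KW]
Example (1,1,5,4,3) → sorted (1,1,3,4,5): b_i ≤ i ∀i, a PF.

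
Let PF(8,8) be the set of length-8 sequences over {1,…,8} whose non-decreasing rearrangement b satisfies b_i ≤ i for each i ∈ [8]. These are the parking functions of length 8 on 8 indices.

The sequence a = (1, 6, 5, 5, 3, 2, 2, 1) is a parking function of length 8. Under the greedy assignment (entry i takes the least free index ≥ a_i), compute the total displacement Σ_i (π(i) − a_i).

Σπ = 8·9/2 = 36 (π permutes [8]); Σa = 1+6+5+5+3+2+2+1 = 25; disp = 36−25 = 11.

11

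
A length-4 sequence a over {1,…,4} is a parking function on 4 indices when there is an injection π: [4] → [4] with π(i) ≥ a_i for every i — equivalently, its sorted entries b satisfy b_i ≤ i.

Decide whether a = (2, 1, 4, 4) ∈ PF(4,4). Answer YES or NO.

Rearranged: b = (1, 2, 4, 4).
  b_1=1 ≤ 1
  b_2=2 ≤ 2
  b_3=4 > 3
  fails at i=3 ⇒ NO

NO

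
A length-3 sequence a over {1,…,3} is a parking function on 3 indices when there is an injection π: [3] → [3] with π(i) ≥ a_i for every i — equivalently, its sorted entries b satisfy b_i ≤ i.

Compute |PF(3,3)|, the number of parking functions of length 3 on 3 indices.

16

|PF(3,3)| = (3−3+1)·(3+1)^(3−1) = 1 · 16 = 16 [KW]
E.g. (3,1,2) → sorted (1,2,3): b_i ≤ i ∀i, a PF.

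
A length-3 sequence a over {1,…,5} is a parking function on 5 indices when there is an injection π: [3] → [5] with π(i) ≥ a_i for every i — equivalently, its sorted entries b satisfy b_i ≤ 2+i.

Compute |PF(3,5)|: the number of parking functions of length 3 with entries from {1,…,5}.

#PF = (5+1−3)·(5+1)^{3−1} = 3×36 = 108 (Konheim–Weiss)
E.g. (2,4,2) → sorted (2,2,4): b_i ≤ 2+i ∀i, a PF.

108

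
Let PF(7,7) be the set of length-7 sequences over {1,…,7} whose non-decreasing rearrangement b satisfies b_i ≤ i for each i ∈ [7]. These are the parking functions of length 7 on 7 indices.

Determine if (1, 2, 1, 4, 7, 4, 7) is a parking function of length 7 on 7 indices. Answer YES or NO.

NO

Sorted: b = (1, 1, 2, 4, 4, 7, 7).
  b_1=1 ≤ 1
  b_2=1 ≤ 2
  b_3=2 ≤ 3
  b_4=4 ≤ 4
  b_5=4 ≤ 5
  b_6=7 > 6
  fails at i=6 ⇒ NO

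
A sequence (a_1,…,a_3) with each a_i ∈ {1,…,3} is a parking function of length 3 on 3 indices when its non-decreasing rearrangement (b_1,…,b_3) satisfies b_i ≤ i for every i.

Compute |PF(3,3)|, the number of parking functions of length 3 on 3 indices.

#PF = (3+1−3)·(3+1)^{3−1} = 1 · 16 = 16 [KW]
Check (2,1,1) → sorted (1,1,2): b_i ≤ i ∀i, a PF.

16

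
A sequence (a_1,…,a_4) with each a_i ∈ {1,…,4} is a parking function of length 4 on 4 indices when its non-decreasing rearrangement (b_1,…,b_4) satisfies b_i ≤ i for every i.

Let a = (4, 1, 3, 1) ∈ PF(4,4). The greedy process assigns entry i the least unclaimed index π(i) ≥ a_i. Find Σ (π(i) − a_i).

1

Σπ(i) = 1+…+4 = 10; Σa = 4+1+3+1 = 9; disp = 10−9 = 1.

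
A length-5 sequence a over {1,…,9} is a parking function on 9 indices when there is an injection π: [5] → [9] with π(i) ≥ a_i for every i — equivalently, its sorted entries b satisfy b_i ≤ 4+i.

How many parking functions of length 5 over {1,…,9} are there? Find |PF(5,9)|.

50000

Count = (10−5)·10^(5−1) = 5×10000 = 50000
One tuple (6,3,6,7,5) → sorted (3,5,6,6,7): b_i ≤ 4+i ∀i, a PF.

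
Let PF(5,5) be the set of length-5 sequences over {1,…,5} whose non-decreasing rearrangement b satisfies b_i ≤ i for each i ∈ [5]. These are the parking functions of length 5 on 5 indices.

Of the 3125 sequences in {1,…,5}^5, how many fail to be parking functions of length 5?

|PF| = (6−5)·6^(5−1) = 1 · 1296 = 1296 [KW]
Check (2,5,3,4,5) → sorted (2,3,4,5,5): b_1=2>1, not a PF.
Total 3125; non-PF = 3125−1296 = 1829

1829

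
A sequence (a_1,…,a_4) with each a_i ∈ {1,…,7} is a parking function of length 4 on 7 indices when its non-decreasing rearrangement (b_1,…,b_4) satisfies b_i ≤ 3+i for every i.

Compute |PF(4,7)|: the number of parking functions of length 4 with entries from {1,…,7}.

2048

|PF| = 4·8^3 = 4×512 = 2048 [KW]
E.g. (6,1,1,5) → sorted (1,1,5,6): b_i ≤ 3+i ∀i, a PF.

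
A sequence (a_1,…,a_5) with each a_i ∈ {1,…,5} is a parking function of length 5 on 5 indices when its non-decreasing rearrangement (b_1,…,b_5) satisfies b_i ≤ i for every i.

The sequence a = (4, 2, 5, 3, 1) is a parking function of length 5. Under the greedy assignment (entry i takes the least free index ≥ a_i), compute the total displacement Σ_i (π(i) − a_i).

0

Σπ(i) = 1+…+5 = 15; Σa = 4+2+5+3+1 = 15; disp = 15−15 = 0.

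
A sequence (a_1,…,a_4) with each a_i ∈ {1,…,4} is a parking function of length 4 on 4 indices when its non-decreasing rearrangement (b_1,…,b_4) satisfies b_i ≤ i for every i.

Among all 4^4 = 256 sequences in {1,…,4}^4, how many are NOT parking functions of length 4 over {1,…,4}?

131

|PF| = (5−4)·5^(4−1) = 1×125 = 125 (Pollak)
One tuple (4,3,3,3) → sorted (3,3,3,4): b_1=3>1, not a PF.
4^4 − 125 = 256 − 125 = 131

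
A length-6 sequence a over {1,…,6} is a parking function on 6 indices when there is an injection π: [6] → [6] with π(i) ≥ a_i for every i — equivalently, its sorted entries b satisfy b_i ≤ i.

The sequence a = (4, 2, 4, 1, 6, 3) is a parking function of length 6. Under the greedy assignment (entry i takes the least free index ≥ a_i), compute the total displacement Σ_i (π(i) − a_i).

1

Σπ = 21 ({1..6} each once); Σa = 4+2+4+1+6+3 = 20; disp = 21−20 = 1.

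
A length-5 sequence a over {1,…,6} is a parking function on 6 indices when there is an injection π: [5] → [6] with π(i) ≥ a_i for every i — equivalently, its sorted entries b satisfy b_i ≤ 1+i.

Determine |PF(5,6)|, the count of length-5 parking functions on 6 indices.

Count = (7−5)·7^(5−1) = 2 · 2401 = 4802 (Konheim–Weiss)
One tuple (3,5,6,1,3) → sorted (1,3,3,5,6): b_i ≤ 1+i ∀i, a PF.

4802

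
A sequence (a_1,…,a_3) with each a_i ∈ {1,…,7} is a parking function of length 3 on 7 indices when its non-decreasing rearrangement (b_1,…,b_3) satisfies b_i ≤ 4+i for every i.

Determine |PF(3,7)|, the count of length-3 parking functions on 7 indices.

320

|PF| = (7−3+1)·(7+1)^(3−1) = 5×64 = 320
Example (1,2,6) → sorted (1,2,6): b_i ≤ 4+i ∀i, a PF.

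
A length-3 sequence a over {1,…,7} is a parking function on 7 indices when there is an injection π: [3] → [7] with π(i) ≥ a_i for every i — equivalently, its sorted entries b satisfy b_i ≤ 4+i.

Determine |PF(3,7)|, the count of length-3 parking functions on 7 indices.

320

#PF = (7−3+1)·(7+1)^(3−1) = 5×64 = 320 (Pollak)
E.g. (3,2,7) → sorted (2,3,7): b_i ≤ 4+i ∀i, a PF.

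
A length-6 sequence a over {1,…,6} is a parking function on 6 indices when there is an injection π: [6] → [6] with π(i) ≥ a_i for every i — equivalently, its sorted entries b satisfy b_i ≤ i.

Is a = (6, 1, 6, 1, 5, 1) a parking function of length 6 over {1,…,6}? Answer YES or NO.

Rearranged: b = (1, 1, 1, 5, 6, 6).
  b_1=1 ≤ 1
  b_2=1 ≤ 2
  b_3=1 ≤ 3
  b_4=5 > 4
  fails at i=4 ⇒ NO

NO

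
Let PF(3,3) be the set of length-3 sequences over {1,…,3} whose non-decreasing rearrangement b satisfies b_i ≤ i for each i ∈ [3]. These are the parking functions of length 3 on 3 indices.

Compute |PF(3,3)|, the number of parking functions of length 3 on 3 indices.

16

|PF| = (3+1−3)·(3+1)^{3−1} = 1·16 = 16 [KW]
One tuple (1,2,1) → sorted (1,1,2): b_i ≤ i ∀i, a PF.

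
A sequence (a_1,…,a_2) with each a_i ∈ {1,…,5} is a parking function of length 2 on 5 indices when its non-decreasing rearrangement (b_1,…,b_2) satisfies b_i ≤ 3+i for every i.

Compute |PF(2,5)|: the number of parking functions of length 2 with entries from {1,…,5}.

|PF| = 4·6^1 = 4·6 = 24 (Konheim–Weiss)
One tuple (1,3) → sorted (1,3): b_i ≤ 3+i ∀i, a PF.

24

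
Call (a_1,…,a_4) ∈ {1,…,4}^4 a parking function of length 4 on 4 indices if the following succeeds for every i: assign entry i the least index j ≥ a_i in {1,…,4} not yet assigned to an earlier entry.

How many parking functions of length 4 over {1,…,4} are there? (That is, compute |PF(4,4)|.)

|PF(4,4)| = (4+1−4)·(4+1)^{4−1} = 1×125 = 125 [KW]
One tuple (3,1,4,2) → sorted (1,2,3,4): b_i ≤ i ∀i, a PF.

125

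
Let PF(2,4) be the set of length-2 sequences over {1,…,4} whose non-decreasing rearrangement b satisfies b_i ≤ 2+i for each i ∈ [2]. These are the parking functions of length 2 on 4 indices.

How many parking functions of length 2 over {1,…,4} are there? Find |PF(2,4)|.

Count = (4+1−2)·(4+1)^{2−1} = 3 · 5 = 15 (Pollak)
E.g. (3,3) → sorted (3,3): b_i ≤ 2+i ∀i, a PF.

15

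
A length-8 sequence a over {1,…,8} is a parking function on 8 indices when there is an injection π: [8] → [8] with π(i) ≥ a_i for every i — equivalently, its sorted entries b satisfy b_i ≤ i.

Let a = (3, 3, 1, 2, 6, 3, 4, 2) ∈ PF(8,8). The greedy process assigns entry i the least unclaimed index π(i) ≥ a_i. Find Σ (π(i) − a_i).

12

Σπ = 8·9/2 = 36 (π permutes [8]); Σa = 3+3+1+2+6+3+4+2 = 24; disp = 36−24 = 12.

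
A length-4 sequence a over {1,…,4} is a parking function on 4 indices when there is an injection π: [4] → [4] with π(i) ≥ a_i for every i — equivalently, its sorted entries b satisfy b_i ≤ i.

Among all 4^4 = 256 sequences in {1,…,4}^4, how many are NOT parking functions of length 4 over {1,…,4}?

#PF = 1·5^3 = 1 · 125 = 125 (Konheim–Weiss)
One tuple (4,4,2,3) → sorted (2,3,4,4): b_1=2>1, not a PF.
So 256 − 125 = 131 fail.

131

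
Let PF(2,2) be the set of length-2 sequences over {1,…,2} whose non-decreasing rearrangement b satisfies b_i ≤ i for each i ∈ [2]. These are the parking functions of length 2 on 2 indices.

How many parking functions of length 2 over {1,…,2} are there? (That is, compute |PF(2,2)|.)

|PF(2,2)| = 1·3^1 = 1·3 = 3 (Konheim–Weiss)
Check (1,1) → sorted (1,1): b_i ≤ i ∀i, a PF.

3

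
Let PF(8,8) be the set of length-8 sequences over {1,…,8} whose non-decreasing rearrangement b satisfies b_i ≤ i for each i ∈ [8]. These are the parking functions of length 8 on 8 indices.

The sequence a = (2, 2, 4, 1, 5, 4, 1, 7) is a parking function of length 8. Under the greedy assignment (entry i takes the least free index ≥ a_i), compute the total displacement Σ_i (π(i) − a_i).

10

Σπ(i) = 1+…+8 = 36; Σa = 2+2+4+1+5+4+1+7 = 26; disp = 36−26 = 10.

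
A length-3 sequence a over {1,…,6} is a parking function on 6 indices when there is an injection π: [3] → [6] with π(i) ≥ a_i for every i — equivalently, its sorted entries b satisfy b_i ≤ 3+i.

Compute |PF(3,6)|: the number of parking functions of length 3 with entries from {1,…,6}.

#PF = (6−3+1)·(6+1)^(3−1) = 4·49 = 196 [KW]
One tuple (2,1,6) → sorted (1,2,6): b_i ≤ 3+i ∀i, a PF.

196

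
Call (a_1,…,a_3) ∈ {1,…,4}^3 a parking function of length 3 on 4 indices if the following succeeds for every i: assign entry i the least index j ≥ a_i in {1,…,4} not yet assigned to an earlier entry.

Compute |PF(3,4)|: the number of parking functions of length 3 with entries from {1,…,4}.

50

#PF = 2·5^2 = 2×25 = 50
One tuple (3,4,2) → sorted (2,3,4): b_i ≤ 1+i ∀i, a PF.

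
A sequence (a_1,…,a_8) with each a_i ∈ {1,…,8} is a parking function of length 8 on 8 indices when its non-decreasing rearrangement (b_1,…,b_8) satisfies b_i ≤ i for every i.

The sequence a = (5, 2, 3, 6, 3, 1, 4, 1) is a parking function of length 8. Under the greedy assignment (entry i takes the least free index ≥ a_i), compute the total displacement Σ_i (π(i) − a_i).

Σπ(i) = 1+…+8 = 36; Σa = 5+2+3+6+3+1+4+1 = 25; disp = 36−25 = 11.

11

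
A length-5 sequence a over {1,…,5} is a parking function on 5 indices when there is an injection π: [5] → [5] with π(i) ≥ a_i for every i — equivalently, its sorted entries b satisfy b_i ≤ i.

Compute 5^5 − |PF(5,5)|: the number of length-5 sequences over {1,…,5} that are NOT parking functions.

|PF(5,5)| = (5−5+1)·(5+1)^(5−1) = 1 · 1296 = 1296 (Konheim–Weiss)
Example (3,2,2,4,5) → sorted (2,2,3,4,5): b_1=2>1, not a PF.
So 3125 − 1296 = 1829 fail.

1829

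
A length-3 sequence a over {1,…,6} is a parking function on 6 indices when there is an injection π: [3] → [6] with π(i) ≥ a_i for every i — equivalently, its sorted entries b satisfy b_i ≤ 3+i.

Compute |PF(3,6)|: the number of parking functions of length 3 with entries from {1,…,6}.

196

#PF = (7−3)·7^(3−1) = 4×49 = 196 (Pollak)
E.g. (4,2,1) → sorted (1,2,4): b_i ≤ 3+i ∀i, a PF.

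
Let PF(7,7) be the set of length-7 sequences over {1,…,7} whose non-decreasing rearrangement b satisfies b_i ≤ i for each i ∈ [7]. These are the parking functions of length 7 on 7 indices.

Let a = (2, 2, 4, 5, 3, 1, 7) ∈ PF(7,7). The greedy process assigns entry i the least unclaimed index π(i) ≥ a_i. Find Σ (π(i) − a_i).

Σπ(i) = 1+…+7 = 28; Σa = 2+2+4+5+3+1+7 = 24; disp = 28−24 = 4.

4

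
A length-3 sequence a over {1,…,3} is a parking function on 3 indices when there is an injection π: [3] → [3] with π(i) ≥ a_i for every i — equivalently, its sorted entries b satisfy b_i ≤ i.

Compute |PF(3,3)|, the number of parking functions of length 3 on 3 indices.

16

Count = (3+1−3)·(3+1)^{3−1} = 1·16 = 16 (Konheim–Weiss)
E.g. (1,3,2) → sorted (1,2,3): b_i ≤ i ∀i, a PF.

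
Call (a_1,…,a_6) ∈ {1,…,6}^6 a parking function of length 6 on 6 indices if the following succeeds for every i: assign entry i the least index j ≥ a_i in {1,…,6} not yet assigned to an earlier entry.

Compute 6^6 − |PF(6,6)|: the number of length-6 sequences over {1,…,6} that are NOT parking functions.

29849

#PF = 1·7^5 = 1×16807 = 16807 (Pollak)
One tuple (5,6,5,6,6,5) → sorted (5,5,5,6,6,6): b_1=5>1, not a PF.
Total 46656; non-PF = 46656−16807 = 29849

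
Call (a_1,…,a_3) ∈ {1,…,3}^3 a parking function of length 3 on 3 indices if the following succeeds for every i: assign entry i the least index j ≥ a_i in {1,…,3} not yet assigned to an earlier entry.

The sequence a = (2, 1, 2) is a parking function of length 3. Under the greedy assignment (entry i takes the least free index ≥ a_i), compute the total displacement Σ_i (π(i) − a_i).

Σπ(i) = 1+…+3 = 6; Σa = 2+1+2 = 5; disp = 6−5 = 1.

1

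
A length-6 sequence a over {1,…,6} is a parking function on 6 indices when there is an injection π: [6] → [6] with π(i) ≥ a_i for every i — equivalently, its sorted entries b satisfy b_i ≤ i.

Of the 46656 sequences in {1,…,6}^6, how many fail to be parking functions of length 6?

#PF = 1·7^5 = 1 · 16807 = 16807 (Konheim–Weiss)
Example (2,3,6,4,6,4) → sorted (2,3,4,4,6,6): b_1=2>1, not a PF.
6^6 − 16807 = 46656 − 16807 = 29849

29849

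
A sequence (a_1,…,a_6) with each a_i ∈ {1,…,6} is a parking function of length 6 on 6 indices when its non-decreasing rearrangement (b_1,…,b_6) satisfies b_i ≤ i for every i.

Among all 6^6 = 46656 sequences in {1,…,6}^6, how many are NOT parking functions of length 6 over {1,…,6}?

29849

#PF = (6+1−6)·(6+1)^{6−1} = 1×16807 = 16807 (Pollak)
E.g. (2,1,6,6,5,2) → sorted (1,2,2,5,6,6): b_4=5>4, not a PF.
So 46656 − 16807 = 29849 fail.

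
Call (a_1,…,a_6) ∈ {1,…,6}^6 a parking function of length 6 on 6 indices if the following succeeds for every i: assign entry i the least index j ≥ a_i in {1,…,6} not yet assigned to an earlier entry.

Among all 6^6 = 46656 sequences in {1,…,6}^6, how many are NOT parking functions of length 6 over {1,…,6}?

29849

Count = (6−6+1)·(6+1)^(6−1) = 1×16807 = 16807 (Konheim–Weiss)
E.g. (5,1,5,5,6,6) → sorted (1,5,5,5,6,6): b_2=5>2, not a PF.
So 46656 − 16807 = 29849 fail.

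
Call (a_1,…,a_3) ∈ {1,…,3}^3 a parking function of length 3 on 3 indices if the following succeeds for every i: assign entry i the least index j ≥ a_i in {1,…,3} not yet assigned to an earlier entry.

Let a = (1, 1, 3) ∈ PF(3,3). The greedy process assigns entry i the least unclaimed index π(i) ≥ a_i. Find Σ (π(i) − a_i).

1

Σπ = 6 ({1..3} each once); Σa = 1+1+3 = 5; disp = 6−5 = 1.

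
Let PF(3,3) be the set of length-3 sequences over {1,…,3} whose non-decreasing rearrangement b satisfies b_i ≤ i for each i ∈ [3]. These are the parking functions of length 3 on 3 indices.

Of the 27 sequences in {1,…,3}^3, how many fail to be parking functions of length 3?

|PF(3,3)| = 1·4^2 = 1 · 16 = 16
E.g. (3,3,3) → sorted (3,3,3): b_1=3>1, not a PF.
So 27 − 16 = 11 fail.

11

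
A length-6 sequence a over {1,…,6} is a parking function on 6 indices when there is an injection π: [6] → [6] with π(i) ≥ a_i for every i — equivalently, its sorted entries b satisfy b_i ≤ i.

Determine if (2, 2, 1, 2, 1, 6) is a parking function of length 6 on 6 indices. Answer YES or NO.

YES

Sorted: b = (1, 1, 2, 2, 2, 6).
  b_1=1 ≤ 1
  b_2=1 ≤ 2
  b_3=2 ≤ 3
  b_4=2 ≤ 4
  b_5=2 ≤ 5
  b_6=6 ≤ 6
All bounds hold ⇒ YES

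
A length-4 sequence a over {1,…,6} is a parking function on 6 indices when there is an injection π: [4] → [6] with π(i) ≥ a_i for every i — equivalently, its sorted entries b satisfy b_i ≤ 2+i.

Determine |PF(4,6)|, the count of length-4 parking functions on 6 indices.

1029

|PF| = (6−4+1)·(6+1)^(4−1) = 3 · 343 = 1029
One tuple (4,1,1,1) → sorted (1,1,1,4): b_i ≤ 2+i ∀i, a PF.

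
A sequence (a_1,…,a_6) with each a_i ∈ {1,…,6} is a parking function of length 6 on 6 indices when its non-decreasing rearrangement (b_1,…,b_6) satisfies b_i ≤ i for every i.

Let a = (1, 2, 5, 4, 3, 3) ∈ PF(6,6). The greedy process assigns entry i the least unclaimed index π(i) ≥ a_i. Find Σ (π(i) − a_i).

Σπ(i) = 1+…+6 = 21; Σa = 1+2+5+4+3+3 = 18; disp = 21−18 = 3.

3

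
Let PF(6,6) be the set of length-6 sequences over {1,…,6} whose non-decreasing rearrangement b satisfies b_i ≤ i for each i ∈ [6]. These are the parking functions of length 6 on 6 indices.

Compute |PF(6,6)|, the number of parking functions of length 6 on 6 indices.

16807

|PF(6,6)| = (6+1−6)·(6+1)^{6−1} = 1·16807 = 16807 [KW]
E.g. (4,1,2,2,2,3) → sorted (1,2,2,2,3,4): b_i ≤ i ∀i, a PF.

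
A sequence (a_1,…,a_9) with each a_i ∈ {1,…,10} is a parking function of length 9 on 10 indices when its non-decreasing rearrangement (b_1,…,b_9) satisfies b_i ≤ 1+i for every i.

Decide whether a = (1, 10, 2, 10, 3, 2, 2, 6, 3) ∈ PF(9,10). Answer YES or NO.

NO

Sorted: b = (1, 2, 2, 2, 3, 3, 6, 10, 10).
  b_1=1 ≤ 2
  b_2=2 ≤ 3
  b_3=2 ≤ 4
  b_4=2 ≤ 5
  b_5=3 ≤ 6
  b_6=3 ≤ 7
  b_7=6 ≤ 8
  b_8=10 > 9
  fails at i=8 ⇒ NO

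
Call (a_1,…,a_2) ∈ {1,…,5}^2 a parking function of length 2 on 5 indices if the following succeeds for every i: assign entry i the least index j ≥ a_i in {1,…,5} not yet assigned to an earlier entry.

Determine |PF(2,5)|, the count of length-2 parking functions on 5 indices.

|PF| = (5+1−2)·(5+1)^{2−1} = 4 · 6 = 24 (Pollak)
One tuple (1,2) → sorted (1,2): b_i ≤ 3+i ∀i, a PF.

24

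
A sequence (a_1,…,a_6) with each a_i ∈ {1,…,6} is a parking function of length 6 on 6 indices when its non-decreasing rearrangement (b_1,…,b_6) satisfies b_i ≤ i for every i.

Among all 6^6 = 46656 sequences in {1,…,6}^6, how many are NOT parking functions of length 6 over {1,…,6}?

29849

|PF(6,6)| = (6+1−6)·(6+1)^{6−1} = 1×16807 = 16807 (Pollak)
One tuple (5,6,6,5,6,1) → sorted (1,5,5,6,6,6): b_2=5>2, not a PF.
6^6 − 16807 = 46656 − 16807 = 29849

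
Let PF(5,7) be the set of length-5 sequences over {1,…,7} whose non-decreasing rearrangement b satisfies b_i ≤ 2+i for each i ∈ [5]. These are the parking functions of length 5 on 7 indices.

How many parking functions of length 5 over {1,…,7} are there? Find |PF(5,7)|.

|PF(5,7)| = (7+1−5)·(7+1)^{5−1} = 3·4096 = 12288
One tuple (1,4,2,3,7) → sorted (1,2,3,4,7): b_i ≤ 2+i ∀i, a PF.

12288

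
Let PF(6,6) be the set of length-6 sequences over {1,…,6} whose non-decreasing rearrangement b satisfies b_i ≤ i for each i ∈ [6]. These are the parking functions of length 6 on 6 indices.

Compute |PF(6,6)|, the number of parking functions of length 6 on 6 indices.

16807

|PF| = (7−6)·7^(6−1) = 1×16807 = 16807 (Konheim–Weiss)
One tuple (5,2,2,1,1,4) → sorted (1,1,2,2,4,5): b_i ≤ i ∀i, a PF.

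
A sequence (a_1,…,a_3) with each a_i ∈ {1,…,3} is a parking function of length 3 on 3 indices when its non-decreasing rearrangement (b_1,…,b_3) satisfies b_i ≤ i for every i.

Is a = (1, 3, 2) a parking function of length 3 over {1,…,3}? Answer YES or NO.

Rearranged: b = (1, 2, 3).
  b_1=1 ≤ 1
  b_2=2 ≤ 2
  b_3=3 ≤ 3
All bounds hold ⇒ YES

YES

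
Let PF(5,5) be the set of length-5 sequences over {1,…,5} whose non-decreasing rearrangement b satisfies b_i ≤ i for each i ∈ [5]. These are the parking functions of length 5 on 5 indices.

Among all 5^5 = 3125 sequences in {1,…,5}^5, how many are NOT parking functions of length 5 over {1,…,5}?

1829

#PF = (6−5)·6^(5−1) = 1 · 1296 = 1296
One tuple (5,4,5,4,3) → sorted (3,4,4,5,5): b_1=3>1, not a PF.
So 3125 − 1296 = 1829 fail.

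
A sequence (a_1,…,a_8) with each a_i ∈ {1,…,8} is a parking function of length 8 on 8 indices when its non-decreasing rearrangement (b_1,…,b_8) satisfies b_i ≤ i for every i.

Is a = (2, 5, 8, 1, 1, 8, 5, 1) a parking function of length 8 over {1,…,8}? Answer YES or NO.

NO

Order a: b = (1, 1, 1, 2, 5, 5, 8, 8).
  b_1=1 ≤ 1
  b_2=1 ≤ 2
  b_3=1 ≤ 3
  b_4=2 ≤ 4
  b_5=5 ≤ 5
  b_6=5 ≤ 6
  b_7=8 > 7
  fails at i=7 ⇒ NO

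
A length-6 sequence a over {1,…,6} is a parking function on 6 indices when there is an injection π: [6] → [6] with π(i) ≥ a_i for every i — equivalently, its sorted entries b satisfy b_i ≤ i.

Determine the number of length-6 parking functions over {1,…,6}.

16807

|PF| = (7−6)·7^(6−1) = 1·16807 = 16807 (Konheim–Weiss)
E.g. (1,6,4,2,3,2) → sorted (1,2,2,3,4,6): b_i ≤ i ∀i, a PF.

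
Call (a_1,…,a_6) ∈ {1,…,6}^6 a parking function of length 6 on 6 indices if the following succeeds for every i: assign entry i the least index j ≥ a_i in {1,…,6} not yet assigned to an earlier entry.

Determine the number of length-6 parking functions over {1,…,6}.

16807

|PF| = (7−6)·7^(6−1) = 1·16807 = 16807
E.g. (2,1,3,5,1,3) → sorted (1,1,2,3,3,5): b_i ≤ i ∀i, a PF.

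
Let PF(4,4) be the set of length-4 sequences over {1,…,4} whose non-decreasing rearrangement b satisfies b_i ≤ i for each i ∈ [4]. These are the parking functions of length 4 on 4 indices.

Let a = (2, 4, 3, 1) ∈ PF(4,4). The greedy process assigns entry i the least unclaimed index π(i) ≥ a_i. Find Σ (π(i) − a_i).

0

Σπ = 4·5/2 = 10 (π permutes [4]); Σa = 2+4+3+1 = 10; disp = 10−10 = 0.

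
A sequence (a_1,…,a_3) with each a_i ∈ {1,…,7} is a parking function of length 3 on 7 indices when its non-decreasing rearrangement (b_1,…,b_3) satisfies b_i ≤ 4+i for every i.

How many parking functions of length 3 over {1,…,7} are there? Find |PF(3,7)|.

|PF(3,7)| = 5·8^2 = 5×64 = 320
Example (6,4,1) → sorted (1,4,6): b_i ≤ 4+i ∀i, a PF.

320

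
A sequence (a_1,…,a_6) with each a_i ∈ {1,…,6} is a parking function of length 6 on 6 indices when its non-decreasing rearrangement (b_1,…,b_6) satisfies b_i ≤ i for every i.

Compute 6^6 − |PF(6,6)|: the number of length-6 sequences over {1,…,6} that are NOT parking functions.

29849

Count = (6+1−6)·(6+1)^{6−1} = 1·16807 = 16807 (Konheim–Weiss)
E.g. (4,2,5,6,5,4) → sorted (2,4,4,5,5,6): b_1=2>1, not a PF.
Total 46656; non-PF = 46656−16807 = 29849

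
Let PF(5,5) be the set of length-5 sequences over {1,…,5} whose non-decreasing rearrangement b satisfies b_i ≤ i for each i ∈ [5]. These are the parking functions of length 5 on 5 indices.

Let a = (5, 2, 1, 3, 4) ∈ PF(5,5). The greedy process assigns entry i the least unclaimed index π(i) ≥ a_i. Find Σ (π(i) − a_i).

0

Σπ = 15 ({1..5} each once); Σa = 5+2+1+3+4 = 15; disp = 15−15 = 0.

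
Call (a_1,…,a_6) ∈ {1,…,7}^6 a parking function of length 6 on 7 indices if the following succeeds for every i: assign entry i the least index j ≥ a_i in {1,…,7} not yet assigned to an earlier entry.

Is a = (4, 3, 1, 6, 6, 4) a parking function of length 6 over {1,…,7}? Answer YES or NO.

Rearranged: b = (1, 3, 4, 4, 6, 6).
  b_1=1 ≤ 2
  b_2=3 ≤ 3
  b_3=4 ≤ 4
  b_4=4 ≤ 5
  b_5=6 ≤ 6
  b_6=6 ≤ 7
All bounds hold ⇒ YES

YES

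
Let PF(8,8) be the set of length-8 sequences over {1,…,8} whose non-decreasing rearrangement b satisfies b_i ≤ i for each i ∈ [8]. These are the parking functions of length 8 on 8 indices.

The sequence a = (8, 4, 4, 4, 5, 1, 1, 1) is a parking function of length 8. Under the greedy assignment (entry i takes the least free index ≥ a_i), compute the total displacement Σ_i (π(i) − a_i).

Σπ = 36 ({1..8} each once); Σa = 8+4+4+4+5+1+1+1 = 28; disp = 36−28 = 8.

8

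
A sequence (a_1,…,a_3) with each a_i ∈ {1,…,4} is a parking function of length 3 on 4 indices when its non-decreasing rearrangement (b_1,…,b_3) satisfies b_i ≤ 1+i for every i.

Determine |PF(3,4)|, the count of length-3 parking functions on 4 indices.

#PF = 2·5^2 = 2·25 = 50 (Konheim–Weiss)
Check (3,2,2) → sorted (2,2,3): b_i ≤ 1+i ∀i, a PF.

50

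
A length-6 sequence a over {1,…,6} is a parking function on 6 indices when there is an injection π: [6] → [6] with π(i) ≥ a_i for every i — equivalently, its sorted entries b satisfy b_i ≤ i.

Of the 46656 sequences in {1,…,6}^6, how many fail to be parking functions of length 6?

|PF| = (6−6+1)·(6+1)^(6−1) = 1·16807 = 16807
E.g. (5,6,2,5,6,6) → sorted (2,5,5,6,6,6): b_1=2>1, not a PF.
6^6 − 16807 = 46656 − 16807 = 29849

29849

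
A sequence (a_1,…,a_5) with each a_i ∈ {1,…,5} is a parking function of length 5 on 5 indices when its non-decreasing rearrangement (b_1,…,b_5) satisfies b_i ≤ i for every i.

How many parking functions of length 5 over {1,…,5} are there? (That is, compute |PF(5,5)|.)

1296

#PF = (5+1−5)·(5+1)^{5−1} = 1·1296 = 1296 (Konheim–Weiss)
Check (1,4,1,4,2) → sorted (1,1,2,4,4): b_i ≤ i ∀i, a PF.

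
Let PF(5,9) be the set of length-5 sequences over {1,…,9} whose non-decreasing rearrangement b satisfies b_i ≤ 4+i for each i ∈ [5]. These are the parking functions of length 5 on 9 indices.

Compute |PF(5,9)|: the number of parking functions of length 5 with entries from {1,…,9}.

#PF = (9−5+1)·(9+1)^(5−1) = 5×10000 = 50000 (Pollak)
Check (1,8,8,4,7) → sorted (1,4,7,8,8): b_i ≤ 4+i ∀i, a PF.

50000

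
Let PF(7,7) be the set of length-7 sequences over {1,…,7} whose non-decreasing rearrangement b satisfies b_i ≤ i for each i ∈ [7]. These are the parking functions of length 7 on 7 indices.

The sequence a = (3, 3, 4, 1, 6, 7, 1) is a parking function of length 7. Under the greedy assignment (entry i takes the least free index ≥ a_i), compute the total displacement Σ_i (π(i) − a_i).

Σπ = 7·8/2 = 28 (π permutes [7]); Σa = 3+3+4+1+6+7+1 = 25; disp = 28−25 = 3.

3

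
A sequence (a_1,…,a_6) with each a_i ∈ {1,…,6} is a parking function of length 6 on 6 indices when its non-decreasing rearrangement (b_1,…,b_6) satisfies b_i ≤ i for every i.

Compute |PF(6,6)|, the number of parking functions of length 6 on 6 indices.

|PF(6,6)| = (7−6)·7^(6−1) = 1·16807 = 16807 (Konheim–Weiss)
Example (6,1,1,5,4,2) → sorted (1,1,2,4,5,6): b_i ≤ i ∀i, a PF.

16807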